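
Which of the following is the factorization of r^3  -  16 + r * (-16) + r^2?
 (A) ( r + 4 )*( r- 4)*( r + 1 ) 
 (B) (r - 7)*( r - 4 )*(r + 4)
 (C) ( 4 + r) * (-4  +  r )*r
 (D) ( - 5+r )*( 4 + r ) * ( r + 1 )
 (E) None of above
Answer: A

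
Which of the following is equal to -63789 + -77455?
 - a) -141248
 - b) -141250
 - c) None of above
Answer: c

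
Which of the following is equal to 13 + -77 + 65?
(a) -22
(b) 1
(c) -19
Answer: b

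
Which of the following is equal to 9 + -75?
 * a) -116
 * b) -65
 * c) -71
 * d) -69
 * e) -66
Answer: e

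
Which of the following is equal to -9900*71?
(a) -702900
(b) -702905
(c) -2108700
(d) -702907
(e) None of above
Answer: a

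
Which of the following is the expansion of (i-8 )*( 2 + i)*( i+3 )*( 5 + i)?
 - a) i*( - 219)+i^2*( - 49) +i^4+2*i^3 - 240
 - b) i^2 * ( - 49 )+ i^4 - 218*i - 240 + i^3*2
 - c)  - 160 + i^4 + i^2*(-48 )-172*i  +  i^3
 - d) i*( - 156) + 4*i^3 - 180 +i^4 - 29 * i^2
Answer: b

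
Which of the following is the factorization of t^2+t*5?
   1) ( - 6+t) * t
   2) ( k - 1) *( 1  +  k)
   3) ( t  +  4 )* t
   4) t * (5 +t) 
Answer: 4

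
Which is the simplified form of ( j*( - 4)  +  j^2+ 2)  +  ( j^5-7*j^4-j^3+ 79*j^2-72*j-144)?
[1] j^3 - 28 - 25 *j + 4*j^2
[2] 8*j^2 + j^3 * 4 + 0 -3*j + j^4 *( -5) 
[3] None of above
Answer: 3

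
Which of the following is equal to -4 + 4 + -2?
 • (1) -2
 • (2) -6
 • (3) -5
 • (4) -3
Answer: 1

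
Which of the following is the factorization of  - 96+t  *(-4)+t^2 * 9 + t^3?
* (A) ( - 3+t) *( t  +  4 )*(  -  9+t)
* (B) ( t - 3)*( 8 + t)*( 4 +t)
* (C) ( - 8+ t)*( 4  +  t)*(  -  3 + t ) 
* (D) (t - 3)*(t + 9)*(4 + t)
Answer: B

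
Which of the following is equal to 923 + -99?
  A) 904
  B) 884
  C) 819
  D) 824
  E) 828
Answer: D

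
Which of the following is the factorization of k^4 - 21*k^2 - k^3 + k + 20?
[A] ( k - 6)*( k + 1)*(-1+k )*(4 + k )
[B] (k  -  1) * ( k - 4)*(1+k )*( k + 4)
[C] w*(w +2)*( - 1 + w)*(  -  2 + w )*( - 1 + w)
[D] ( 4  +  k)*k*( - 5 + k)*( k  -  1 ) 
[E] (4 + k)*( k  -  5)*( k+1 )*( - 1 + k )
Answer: E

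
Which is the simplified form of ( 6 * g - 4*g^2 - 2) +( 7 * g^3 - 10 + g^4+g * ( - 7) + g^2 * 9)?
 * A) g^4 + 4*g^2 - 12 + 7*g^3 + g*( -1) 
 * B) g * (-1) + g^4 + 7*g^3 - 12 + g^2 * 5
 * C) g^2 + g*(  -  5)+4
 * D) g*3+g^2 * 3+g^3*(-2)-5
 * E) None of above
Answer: B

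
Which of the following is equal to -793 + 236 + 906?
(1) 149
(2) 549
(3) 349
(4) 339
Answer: 3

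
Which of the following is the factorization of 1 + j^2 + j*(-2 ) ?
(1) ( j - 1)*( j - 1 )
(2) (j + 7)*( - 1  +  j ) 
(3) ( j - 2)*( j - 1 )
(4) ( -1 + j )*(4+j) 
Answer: 1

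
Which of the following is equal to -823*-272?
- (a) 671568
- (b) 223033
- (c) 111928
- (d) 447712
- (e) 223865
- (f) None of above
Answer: f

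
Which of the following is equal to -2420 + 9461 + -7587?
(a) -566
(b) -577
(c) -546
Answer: c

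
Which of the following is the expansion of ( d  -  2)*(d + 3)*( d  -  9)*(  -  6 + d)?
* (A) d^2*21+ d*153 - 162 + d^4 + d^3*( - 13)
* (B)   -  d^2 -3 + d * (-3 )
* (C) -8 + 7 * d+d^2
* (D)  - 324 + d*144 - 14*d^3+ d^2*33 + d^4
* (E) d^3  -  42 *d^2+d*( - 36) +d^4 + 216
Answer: D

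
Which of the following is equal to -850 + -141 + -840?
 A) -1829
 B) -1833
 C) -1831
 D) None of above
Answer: C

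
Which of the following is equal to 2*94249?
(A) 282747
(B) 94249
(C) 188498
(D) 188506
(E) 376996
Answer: C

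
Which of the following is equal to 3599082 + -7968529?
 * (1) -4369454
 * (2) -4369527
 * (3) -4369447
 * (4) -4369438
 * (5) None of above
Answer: 3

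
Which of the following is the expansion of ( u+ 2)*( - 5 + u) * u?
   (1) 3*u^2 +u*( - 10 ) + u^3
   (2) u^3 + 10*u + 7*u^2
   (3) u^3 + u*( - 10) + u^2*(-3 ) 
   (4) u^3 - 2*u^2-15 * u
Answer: 3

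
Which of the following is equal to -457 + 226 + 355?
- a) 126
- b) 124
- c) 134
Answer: b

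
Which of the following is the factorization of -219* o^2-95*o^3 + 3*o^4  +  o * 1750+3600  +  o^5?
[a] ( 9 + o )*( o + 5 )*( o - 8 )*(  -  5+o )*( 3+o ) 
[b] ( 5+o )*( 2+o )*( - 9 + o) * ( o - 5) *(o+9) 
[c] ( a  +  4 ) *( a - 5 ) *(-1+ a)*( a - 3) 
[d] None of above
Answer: d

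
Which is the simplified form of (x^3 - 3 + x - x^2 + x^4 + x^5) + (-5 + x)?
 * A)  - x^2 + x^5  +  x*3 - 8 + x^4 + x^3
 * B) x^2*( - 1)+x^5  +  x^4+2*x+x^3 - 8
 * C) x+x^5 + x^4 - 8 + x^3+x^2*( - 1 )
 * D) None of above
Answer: B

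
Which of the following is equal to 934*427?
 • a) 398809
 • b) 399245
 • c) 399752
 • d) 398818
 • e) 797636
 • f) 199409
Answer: d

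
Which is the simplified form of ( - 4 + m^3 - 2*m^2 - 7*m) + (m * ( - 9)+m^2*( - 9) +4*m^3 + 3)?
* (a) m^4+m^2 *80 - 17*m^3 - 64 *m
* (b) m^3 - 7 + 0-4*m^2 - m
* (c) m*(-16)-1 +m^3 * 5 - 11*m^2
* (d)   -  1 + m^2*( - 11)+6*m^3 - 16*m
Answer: c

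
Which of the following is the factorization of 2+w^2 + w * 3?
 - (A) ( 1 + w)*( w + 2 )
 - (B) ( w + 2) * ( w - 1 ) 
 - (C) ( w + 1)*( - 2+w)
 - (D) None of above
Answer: A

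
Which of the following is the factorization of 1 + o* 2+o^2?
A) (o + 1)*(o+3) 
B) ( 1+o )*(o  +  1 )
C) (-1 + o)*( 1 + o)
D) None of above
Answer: B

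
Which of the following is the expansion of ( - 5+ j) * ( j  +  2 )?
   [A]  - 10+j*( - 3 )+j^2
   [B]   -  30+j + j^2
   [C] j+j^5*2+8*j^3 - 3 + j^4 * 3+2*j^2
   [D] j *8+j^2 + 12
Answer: A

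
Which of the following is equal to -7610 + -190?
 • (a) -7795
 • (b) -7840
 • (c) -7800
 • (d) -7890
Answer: c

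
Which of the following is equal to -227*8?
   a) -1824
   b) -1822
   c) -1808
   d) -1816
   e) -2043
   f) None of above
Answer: d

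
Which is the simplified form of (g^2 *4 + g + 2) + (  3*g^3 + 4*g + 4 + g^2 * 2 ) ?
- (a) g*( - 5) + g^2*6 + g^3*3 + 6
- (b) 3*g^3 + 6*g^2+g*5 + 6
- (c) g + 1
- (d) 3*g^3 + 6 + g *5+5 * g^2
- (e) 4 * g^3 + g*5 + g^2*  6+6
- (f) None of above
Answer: b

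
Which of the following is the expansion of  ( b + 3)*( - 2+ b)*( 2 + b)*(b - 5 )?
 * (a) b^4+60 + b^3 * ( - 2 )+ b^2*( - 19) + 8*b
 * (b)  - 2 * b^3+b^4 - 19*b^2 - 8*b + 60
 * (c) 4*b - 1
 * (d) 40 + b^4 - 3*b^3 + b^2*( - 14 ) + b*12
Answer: a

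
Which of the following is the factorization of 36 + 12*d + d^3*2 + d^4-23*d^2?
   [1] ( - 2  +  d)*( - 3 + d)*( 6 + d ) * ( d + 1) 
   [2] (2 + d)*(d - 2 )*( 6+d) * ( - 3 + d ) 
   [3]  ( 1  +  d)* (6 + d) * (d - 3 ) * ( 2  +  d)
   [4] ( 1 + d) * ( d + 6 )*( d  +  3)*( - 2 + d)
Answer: 1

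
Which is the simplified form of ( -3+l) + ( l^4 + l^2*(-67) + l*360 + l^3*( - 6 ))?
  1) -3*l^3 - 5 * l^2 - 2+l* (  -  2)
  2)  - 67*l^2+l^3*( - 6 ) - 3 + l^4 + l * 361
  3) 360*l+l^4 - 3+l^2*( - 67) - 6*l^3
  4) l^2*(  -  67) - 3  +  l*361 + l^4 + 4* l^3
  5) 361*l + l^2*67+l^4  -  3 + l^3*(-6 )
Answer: 2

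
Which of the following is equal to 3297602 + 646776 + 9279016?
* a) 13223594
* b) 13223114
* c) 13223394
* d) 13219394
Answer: c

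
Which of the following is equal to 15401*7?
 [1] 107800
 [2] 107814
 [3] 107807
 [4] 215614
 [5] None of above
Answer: 3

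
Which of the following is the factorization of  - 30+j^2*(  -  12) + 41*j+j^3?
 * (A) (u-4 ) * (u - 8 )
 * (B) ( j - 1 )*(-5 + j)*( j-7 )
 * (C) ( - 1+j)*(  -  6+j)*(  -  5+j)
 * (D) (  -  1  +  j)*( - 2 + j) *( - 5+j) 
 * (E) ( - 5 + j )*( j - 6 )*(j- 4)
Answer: C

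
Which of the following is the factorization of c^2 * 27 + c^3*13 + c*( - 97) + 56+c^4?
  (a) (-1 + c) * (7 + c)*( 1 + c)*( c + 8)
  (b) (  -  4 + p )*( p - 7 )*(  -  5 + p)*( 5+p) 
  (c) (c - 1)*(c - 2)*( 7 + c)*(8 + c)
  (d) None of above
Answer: d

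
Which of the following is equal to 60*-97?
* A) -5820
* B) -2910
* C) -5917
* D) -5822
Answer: A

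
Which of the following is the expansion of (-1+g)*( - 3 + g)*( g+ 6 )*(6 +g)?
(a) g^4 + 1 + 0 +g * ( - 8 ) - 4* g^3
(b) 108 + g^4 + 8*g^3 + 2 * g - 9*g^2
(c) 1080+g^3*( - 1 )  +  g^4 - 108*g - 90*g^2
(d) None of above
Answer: d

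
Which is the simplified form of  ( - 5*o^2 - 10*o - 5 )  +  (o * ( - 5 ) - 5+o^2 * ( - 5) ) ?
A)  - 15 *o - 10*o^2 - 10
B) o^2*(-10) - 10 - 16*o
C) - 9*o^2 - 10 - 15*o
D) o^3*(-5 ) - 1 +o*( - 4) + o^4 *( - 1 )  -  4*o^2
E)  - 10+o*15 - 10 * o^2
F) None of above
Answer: A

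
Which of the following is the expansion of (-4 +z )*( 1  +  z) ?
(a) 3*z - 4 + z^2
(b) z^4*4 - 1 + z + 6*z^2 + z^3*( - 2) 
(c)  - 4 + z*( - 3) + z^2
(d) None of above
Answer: c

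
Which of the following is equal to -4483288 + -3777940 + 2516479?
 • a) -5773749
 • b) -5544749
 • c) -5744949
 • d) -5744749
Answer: d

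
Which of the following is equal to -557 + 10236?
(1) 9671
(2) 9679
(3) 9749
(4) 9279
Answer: 2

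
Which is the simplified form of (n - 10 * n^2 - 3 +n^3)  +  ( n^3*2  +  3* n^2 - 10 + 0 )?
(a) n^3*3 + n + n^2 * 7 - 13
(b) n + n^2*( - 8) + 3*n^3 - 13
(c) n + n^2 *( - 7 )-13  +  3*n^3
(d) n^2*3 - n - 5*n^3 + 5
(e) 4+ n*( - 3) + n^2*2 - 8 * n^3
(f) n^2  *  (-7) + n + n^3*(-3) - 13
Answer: c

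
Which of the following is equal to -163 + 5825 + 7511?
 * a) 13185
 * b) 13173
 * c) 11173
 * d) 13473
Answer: b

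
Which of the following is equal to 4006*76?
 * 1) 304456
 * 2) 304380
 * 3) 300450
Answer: 1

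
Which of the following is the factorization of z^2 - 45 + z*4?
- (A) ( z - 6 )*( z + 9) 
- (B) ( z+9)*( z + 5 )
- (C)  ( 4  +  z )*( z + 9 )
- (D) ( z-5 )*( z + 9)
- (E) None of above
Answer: D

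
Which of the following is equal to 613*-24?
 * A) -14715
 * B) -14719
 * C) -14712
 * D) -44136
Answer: C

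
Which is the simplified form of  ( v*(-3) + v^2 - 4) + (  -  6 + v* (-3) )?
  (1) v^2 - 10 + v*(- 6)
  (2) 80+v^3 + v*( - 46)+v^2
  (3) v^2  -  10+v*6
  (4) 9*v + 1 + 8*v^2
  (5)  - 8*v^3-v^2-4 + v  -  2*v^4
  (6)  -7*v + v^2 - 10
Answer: 1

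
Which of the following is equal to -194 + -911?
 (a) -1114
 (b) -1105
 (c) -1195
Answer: b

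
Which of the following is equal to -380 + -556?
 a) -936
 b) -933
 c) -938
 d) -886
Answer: a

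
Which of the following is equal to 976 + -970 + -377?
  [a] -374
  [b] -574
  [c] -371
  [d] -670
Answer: c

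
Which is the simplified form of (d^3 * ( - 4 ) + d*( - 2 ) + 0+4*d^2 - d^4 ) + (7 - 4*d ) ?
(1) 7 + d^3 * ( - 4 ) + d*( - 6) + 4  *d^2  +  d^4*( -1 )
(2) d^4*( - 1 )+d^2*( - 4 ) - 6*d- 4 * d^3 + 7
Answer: 1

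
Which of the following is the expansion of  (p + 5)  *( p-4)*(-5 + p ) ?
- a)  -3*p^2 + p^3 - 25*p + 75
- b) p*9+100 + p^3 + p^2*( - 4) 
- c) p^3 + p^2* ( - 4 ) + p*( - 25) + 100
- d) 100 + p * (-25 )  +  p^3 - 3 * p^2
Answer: c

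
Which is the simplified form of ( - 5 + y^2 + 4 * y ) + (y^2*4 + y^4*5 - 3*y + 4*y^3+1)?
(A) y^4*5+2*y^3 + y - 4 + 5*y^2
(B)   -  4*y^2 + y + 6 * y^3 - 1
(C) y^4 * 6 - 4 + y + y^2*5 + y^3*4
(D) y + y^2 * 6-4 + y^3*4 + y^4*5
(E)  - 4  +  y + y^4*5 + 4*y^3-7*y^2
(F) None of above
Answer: F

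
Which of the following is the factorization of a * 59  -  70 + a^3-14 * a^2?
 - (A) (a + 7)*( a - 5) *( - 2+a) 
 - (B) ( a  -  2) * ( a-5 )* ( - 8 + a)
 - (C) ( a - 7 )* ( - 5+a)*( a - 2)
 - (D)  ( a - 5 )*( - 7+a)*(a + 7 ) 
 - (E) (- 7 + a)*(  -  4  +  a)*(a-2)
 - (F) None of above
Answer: C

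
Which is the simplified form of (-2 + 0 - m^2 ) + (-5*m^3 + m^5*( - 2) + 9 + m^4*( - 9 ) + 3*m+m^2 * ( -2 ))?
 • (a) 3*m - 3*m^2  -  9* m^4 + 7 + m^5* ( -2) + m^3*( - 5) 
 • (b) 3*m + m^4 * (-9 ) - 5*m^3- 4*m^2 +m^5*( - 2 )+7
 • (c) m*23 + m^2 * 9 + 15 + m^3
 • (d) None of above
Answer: a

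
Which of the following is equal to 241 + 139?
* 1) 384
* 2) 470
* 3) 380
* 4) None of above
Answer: 3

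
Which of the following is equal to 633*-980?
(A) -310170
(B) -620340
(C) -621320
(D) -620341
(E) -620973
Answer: B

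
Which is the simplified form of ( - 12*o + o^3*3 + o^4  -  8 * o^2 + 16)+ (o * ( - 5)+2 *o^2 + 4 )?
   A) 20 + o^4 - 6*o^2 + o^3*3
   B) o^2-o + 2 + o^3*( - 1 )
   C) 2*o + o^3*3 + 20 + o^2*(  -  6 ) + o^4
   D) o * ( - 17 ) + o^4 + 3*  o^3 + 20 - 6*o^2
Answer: D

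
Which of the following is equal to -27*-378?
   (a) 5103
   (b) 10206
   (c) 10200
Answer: b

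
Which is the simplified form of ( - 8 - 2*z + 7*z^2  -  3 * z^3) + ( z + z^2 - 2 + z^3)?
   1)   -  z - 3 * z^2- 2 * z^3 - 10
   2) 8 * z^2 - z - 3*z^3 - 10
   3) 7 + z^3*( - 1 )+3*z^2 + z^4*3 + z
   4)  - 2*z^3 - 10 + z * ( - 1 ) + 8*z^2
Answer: 4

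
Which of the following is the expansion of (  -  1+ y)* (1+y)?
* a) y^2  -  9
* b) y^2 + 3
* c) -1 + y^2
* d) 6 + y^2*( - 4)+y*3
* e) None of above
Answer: c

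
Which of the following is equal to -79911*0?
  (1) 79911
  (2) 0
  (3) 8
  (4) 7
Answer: 2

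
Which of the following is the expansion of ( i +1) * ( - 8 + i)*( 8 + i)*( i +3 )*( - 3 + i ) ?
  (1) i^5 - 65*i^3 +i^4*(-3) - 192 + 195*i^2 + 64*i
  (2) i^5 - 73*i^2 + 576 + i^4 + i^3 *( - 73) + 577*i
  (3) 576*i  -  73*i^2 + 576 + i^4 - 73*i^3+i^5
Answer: 3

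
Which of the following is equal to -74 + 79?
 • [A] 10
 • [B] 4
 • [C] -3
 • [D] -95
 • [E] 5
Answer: E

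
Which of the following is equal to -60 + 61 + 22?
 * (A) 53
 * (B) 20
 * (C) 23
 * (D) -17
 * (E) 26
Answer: C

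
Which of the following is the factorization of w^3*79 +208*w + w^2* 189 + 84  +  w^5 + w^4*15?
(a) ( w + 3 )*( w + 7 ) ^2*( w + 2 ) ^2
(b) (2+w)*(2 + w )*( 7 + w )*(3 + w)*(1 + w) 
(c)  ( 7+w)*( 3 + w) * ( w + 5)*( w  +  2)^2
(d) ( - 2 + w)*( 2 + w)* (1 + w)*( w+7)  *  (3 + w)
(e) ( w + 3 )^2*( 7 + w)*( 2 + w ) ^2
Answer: b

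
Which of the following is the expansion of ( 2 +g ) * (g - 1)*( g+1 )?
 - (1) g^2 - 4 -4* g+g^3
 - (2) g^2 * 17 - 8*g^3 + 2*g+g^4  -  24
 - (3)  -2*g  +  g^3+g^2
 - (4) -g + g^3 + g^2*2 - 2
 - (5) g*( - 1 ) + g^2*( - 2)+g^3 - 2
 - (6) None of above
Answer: 4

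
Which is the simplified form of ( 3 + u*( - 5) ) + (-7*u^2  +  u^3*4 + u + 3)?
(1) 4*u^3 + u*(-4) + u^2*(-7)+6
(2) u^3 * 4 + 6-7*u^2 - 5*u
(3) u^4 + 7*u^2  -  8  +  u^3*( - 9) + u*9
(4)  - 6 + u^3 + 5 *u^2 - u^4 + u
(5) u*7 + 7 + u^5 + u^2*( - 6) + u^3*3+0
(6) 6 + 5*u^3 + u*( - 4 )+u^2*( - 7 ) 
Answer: 1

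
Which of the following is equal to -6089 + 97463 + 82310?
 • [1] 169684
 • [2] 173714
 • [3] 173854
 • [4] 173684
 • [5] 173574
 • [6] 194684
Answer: 4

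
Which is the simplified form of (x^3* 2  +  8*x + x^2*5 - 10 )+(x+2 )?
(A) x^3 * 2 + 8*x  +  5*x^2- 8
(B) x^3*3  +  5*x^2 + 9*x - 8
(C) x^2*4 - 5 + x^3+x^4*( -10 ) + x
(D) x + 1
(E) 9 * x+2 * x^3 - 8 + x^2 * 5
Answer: E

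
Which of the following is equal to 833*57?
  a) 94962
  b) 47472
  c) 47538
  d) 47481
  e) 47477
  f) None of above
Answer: d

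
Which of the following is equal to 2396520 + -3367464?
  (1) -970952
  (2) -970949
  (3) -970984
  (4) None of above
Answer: 4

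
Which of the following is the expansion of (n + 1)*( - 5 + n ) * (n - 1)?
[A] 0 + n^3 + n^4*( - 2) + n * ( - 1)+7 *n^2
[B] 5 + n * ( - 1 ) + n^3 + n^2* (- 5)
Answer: B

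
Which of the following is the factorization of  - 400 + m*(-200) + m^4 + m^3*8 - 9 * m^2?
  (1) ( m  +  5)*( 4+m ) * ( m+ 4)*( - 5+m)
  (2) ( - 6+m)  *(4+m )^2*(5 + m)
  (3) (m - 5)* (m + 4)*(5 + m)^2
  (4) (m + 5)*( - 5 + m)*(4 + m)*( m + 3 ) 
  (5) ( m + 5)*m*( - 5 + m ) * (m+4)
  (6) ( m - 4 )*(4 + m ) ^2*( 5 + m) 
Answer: 1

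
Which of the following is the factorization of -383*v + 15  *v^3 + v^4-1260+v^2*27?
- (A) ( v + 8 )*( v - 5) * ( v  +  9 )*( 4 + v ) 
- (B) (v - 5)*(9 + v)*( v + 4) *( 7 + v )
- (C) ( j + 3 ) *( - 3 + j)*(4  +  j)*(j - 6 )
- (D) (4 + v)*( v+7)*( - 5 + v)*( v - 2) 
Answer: B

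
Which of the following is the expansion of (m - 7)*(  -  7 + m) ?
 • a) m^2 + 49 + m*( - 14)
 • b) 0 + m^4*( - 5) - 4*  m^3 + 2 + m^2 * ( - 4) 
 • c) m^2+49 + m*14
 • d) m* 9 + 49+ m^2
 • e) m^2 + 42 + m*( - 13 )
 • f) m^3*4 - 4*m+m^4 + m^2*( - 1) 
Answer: a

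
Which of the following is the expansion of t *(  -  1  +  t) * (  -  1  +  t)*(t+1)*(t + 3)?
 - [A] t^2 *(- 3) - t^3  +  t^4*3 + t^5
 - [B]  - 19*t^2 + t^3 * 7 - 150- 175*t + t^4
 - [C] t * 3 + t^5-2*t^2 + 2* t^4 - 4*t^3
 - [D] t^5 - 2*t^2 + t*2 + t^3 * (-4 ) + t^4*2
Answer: C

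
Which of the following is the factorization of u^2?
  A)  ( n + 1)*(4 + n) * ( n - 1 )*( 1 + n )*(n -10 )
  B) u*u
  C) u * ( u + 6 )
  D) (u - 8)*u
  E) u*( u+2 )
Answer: B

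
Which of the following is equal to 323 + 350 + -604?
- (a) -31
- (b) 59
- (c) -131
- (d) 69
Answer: d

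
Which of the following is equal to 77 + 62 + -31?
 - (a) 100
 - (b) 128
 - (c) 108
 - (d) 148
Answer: c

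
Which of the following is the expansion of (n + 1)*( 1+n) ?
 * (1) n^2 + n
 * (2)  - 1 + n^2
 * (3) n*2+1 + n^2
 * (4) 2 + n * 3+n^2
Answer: 3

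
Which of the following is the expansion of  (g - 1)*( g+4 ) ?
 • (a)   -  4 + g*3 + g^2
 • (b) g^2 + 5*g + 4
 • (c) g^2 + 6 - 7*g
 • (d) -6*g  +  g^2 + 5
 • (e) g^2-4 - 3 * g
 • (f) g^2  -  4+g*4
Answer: a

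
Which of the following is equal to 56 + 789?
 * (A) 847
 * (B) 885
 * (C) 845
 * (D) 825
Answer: C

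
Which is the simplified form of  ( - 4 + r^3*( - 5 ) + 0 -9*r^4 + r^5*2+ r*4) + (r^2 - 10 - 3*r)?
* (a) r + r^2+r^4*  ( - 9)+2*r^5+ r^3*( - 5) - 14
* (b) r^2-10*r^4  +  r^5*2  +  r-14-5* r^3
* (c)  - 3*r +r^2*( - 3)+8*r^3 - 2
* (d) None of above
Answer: a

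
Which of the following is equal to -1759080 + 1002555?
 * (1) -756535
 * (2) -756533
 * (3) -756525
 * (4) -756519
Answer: 3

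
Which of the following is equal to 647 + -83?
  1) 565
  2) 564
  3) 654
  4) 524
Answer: 2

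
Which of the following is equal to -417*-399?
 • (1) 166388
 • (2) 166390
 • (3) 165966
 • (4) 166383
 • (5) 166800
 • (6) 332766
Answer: 4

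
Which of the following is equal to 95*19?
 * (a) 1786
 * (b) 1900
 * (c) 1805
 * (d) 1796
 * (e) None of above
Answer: c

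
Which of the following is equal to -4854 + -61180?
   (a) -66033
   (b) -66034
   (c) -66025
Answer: b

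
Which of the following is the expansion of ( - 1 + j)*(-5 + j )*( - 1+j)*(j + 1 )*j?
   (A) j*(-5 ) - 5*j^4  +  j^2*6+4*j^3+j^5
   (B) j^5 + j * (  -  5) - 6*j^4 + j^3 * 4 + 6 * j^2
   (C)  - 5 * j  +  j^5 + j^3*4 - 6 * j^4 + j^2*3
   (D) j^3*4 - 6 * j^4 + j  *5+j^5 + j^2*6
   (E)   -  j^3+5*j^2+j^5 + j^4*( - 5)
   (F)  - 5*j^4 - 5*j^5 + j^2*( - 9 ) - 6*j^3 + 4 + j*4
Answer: B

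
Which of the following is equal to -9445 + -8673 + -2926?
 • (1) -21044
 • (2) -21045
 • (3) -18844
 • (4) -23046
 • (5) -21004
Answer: 1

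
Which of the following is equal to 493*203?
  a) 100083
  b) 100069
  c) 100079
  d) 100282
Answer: c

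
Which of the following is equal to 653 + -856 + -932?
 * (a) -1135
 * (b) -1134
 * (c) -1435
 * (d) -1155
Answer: a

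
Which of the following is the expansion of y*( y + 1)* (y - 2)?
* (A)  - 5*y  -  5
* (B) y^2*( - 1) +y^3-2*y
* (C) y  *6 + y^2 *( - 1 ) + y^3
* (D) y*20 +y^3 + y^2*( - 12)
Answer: B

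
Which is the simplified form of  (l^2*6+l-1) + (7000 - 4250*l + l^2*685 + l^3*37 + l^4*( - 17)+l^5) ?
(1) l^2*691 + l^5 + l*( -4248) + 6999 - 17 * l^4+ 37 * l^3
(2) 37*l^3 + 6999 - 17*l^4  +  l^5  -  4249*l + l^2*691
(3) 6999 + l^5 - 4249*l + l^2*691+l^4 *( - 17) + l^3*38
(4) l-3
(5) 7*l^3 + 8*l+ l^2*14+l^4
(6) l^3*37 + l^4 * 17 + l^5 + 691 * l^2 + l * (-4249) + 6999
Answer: 2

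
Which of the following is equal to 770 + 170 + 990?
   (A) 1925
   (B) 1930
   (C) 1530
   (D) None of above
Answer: B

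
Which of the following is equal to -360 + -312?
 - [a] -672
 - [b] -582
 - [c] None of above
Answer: a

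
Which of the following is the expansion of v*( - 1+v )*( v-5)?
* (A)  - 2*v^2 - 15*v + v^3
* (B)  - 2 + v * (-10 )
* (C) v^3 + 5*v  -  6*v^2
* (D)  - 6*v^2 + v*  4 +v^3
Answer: C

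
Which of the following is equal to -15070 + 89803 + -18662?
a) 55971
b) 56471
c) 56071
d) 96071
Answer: c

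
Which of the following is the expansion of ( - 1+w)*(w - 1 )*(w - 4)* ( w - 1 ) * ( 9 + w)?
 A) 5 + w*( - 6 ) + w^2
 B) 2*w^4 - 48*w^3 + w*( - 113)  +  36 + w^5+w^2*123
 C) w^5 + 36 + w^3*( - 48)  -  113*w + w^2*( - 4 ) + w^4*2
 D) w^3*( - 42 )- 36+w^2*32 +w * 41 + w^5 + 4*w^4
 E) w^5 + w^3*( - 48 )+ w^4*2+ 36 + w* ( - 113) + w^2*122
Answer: E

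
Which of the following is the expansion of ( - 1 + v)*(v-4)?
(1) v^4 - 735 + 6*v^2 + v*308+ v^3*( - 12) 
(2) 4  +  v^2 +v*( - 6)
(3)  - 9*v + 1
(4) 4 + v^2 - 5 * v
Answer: 4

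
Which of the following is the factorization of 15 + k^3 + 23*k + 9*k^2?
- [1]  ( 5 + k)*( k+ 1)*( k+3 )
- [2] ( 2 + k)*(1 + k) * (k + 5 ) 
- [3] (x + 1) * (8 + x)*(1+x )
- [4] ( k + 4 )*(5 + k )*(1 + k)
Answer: 1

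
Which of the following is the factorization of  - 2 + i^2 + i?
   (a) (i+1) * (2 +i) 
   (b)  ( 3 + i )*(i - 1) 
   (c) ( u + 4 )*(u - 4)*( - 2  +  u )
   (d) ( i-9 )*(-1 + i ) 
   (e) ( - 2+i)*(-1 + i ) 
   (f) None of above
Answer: f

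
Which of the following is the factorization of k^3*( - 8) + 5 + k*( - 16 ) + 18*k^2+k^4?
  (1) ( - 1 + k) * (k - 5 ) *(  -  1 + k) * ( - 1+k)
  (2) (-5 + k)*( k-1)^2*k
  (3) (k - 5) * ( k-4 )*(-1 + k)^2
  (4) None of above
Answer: 1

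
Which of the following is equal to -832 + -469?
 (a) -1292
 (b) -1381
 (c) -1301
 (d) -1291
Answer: c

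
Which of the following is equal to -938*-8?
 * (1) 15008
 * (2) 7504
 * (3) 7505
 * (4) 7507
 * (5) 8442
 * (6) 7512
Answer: 2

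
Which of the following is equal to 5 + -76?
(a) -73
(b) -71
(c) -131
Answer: b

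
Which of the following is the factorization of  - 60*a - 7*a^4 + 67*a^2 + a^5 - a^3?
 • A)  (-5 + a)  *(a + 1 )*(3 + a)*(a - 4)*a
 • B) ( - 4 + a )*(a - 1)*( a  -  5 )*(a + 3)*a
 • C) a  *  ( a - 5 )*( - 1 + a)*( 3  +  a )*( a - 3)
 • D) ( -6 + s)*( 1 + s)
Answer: B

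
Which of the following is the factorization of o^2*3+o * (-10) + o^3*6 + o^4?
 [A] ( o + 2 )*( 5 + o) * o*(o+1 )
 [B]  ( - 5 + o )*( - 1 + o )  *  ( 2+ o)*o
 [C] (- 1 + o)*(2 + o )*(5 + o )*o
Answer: C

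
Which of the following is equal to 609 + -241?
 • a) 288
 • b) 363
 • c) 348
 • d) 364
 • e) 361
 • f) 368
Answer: f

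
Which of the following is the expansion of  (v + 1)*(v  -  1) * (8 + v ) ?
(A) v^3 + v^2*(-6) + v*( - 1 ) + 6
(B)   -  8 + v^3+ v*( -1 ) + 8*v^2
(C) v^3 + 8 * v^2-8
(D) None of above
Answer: B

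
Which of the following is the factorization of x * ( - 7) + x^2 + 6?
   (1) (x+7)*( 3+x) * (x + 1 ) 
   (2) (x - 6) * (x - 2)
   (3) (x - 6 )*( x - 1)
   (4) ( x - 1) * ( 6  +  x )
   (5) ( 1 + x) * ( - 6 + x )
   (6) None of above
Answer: 3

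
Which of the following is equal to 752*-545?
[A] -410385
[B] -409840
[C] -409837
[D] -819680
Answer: B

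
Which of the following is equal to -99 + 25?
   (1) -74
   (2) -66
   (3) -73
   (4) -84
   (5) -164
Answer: 1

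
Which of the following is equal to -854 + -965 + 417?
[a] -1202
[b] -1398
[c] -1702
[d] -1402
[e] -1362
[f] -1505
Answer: d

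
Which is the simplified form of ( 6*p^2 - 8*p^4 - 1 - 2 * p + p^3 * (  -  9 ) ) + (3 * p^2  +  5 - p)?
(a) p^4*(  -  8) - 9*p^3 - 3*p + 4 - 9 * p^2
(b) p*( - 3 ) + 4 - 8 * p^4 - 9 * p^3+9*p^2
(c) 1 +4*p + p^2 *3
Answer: b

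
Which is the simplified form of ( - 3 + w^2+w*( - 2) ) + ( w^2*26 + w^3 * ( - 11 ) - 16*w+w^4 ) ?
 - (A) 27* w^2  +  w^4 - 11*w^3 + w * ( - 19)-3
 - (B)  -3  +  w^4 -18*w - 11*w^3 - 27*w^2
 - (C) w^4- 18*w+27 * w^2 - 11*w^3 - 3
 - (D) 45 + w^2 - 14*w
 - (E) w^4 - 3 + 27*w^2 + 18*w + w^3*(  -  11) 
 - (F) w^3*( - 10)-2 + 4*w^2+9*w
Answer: C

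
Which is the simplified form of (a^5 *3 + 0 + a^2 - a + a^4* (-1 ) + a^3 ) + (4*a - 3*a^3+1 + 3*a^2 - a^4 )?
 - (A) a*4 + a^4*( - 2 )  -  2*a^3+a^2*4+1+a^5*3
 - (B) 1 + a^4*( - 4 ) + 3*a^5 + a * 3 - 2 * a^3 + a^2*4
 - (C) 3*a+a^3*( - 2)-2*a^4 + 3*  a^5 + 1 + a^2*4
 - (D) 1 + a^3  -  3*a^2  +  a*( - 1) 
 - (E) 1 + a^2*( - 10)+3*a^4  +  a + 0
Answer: C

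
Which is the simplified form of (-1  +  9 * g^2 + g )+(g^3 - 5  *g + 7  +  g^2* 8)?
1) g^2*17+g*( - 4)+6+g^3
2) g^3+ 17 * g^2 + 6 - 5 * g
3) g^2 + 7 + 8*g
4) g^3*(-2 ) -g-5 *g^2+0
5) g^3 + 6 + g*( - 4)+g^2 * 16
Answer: 1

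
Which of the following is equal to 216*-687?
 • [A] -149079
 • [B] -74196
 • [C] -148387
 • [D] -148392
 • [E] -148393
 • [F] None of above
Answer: D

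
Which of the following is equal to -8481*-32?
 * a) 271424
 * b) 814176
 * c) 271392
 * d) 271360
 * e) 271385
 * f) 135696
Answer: c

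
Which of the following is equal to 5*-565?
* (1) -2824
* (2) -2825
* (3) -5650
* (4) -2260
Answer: 2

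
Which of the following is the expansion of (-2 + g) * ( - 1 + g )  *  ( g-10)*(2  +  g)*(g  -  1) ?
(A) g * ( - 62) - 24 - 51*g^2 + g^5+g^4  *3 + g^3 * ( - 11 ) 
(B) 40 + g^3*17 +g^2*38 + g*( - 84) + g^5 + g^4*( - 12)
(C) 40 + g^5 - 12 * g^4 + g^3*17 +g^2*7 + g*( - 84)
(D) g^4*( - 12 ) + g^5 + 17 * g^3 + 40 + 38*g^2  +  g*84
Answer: B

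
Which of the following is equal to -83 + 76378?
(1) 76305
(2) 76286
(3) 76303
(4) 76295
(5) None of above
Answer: 4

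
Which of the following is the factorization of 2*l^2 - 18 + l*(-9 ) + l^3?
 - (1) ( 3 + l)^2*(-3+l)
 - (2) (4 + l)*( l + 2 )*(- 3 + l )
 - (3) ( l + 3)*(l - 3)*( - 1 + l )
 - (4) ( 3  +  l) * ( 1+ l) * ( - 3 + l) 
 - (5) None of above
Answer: 5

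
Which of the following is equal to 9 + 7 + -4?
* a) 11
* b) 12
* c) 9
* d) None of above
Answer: b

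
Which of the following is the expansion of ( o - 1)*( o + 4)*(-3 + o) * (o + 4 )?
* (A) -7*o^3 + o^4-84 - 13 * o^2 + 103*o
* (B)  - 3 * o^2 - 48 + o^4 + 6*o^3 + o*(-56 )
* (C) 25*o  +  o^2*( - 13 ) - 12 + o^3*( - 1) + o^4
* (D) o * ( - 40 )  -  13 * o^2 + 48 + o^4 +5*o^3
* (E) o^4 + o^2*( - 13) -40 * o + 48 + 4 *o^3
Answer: E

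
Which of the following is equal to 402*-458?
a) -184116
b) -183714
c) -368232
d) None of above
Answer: a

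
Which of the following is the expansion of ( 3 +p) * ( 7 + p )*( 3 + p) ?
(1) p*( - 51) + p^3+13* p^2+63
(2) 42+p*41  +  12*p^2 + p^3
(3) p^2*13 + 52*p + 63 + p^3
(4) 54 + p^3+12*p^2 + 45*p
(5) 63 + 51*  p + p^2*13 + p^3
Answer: 5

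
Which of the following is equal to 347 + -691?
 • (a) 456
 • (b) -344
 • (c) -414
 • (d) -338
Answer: b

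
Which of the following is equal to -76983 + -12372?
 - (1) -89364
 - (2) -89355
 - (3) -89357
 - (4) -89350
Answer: 2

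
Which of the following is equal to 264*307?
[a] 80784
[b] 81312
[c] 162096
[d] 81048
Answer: d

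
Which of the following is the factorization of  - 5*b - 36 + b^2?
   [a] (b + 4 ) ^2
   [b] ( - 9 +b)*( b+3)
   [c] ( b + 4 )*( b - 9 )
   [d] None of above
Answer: c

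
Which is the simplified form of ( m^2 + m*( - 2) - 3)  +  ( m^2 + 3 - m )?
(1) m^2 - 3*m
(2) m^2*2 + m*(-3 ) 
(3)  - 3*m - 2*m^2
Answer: 2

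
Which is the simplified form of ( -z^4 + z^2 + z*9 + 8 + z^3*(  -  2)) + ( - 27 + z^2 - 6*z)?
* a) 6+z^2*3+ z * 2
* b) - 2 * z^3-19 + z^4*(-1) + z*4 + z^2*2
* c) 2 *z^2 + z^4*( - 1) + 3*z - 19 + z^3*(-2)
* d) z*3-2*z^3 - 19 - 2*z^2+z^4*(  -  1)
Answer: c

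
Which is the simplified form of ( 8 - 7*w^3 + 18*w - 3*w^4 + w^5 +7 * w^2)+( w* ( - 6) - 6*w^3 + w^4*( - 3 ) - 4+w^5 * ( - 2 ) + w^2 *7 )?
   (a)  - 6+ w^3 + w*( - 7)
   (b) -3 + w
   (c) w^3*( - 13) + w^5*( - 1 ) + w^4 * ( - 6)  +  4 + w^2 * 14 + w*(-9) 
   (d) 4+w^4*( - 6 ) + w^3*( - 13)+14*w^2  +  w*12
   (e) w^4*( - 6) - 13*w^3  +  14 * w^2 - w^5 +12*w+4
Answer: e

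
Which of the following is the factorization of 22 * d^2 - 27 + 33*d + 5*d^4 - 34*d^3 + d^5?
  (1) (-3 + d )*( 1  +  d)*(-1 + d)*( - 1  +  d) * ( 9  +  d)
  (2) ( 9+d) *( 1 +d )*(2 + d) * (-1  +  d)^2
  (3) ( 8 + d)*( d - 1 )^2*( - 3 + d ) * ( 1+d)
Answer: 1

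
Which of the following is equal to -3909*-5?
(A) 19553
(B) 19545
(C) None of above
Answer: B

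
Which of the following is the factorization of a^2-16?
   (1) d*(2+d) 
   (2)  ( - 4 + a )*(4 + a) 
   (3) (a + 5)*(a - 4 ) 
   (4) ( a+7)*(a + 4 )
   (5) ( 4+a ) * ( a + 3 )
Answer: 2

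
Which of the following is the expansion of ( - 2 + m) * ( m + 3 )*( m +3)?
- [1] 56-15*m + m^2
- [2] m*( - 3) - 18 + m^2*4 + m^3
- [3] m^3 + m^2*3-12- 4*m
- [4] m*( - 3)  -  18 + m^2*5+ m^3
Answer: 2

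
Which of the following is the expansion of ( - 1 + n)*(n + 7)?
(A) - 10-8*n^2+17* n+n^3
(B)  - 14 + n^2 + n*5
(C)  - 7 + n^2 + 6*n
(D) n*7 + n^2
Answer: C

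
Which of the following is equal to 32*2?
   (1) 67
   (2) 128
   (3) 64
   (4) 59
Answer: 3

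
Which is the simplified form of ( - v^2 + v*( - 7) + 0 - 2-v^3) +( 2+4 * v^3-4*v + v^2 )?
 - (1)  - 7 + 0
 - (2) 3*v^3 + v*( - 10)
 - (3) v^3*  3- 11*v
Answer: 3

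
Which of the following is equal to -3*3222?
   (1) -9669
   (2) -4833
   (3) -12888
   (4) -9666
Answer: 4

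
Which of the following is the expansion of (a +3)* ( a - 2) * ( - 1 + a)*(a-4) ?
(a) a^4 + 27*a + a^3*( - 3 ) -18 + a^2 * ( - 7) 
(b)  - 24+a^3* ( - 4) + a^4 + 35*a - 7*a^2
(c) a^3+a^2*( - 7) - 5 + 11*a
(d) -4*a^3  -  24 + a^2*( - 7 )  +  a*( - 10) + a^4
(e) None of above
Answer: e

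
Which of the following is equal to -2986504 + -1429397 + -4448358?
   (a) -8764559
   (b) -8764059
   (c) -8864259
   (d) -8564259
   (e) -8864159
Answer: c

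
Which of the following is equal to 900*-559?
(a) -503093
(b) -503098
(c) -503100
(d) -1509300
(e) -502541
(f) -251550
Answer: c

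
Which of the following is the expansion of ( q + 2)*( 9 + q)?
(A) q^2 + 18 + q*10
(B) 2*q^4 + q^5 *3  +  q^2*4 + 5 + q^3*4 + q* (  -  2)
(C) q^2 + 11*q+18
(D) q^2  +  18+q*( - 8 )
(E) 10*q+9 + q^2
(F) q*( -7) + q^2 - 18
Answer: C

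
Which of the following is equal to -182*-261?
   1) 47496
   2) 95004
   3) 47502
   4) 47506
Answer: 3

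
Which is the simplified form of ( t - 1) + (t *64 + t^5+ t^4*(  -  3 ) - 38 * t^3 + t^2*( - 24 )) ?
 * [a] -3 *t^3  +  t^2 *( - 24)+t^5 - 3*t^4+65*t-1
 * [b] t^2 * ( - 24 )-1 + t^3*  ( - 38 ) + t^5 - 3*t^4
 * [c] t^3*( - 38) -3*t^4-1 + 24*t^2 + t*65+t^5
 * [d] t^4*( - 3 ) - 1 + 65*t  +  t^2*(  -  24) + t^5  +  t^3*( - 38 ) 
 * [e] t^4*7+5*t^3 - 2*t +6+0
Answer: d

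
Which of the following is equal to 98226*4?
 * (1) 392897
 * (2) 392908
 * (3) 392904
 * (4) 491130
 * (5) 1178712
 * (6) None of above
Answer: 3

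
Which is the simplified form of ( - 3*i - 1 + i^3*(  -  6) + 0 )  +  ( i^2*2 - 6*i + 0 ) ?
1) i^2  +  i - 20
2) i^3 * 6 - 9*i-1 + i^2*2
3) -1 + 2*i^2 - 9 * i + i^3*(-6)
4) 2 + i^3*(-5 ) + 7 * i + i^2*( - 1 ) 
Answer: 3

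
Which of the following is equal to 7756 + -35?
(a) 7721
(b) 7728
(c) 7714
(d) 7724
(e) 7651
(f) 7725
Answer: a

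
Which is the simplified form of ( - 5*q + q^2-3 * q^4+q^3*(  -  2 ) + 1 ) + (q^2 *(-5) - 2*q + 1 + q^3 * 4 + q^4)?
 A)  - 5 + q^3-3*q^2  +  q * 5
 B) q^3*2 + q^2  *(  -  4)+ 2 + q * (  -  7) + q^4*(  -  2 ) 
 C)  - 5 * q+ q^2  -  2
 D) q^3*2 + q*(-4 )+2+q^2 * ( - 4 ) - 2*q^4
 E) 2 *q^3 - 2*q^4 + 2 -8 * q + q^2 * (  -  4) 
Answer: B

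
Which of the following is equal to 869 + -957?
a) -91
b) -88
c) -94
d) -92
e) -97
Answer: b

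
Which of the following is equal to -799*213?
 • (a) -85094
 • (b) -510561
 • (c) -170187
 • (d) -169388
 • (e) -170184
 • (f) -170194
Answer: c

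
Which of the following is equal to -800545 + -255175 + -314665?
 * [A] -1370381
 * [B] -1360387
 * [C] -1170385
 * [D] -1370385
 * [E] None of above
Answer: D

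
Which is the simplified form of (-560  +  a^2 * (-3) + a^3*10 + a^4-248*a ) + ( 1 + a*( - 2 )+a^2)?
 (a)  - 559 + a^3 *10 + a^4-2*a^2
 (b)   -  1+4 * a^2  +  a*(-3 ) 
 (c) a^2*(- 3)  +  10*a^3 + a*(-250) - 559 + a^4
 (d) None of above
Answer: d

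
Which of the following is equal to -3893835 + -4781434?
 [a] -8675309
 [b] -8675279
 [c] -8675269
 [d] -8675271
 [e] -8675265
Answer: c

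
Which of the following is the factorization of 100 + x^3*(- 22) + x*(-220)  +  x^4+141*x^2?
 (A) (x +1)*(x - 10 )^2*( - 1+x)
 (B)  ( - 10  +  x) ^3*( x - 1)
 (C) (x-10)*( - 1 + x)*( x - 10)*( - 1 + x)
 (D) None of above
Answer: C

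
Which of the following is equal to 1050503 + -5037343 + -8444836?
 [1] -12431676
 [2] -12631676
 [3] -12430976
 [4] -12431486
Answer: 1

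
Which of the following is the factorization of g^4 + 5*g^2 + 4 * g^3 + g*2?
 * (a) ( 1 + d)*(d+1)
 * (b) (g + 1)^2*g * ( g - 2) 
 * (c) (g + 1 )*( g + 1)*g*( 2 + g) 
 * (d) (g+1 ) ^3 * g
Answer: c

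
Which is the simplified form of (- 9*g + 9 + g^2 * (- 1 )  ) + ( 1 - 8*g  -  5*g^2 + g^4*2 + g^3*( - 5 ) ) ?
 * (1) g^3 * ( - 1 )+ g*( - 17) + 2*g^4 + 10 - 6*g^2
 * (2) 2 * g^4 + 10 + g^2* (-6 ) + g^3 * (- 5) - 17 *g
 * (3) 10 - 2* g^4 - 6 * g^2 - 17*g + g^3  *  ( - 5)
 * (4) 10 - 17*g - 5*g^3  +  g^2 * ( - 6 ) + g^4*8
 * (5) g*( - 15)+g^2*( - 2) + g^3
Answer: 2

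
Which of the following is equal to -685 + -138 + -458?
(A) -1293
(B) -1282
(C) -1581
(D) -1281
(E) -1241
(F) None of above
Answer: D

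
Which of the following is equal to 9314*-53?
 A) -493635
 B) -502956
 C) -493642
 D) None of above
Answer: C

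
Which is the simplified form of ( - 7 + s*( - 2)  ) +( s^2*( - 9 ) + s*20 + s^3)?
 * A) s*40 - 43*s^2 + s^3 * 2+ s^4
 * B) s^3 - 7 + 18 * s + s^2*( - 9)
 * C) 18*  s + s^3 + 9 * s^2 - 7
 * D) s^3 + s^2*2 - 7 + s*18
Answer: B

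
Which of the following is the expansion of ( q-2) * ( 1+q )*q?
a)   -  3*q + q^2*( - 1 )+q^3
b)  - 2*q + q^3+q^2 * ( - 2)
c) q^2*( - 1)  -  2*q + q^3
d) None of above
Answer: c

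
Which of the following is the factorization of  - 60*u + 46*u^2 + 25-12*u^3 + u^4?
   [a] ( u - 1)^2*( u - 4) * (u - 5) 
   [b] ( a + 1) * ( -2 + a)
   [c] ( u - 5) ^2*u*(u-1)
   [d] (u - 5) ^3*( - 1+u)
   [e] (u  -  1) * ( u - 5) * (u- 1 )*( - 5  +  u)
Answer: e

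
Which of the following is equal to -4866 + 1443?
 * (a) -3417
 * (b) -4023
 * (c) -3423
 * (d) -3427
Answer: c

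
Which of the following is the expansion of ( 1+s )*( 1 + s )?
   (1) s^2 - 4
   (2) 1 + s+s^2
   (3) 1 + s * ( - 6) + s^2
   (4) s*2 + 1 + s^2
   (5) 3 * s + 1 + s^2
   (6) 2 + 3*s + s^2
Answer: 4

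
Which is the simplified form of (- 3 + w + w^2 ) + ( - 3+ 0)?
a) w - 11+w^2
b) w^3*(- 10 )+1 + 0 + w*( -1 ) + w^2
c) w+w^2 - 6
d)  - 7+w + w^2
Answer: c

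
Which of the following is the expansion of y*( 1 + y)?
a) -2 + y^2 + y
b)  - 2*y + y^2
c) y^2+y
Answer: c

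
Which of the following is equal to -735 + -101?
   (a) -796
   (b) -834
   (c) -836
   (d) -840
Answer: c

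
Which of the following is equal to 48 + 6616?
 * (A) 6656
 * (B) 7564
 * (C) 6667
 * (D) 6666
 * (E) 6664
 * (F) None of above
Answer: E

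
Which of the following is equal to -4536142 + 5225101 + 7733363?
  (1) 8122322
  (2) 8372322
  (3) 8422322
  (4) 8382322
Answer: 3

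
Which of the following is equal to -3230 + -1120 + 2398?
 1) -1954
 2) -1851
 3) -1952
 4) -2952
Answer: 3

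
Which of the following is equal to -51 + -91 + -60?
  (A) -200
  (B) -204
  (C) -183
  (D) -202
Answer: D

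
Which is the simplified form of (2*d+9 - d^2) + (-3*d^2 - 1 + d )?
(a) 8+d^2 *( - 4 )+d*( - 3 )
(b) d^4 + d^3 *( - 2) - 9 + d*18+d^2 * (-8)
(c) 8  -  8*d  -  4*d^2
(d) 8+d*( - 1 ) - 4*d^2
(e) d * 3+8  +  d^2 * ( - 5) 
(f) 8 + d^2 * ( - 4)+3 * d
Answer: f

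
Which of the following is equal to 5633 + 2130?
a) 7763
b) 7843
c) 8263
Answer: a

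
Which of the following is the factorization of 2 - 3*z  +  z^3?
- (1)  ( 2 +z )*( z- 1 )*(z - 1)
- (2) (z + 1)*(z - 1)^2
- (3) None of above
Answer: 1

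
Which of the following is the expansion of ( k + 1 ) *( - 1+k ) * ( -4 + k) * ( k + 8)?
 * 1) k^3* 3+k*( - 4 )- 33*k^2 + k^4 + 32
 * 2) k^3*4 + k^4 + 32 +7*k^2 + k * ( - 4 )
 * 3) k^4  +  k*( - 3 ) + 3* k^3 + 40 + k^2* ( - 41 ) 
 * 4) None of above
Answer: 4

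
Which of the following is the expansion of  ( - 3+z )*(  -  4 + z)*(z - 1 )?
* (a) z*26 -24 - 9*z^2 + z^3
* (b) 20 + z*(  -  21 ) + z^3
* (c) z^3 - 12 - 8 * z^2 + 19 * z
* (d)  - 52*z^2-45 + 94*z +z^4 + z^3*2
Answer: c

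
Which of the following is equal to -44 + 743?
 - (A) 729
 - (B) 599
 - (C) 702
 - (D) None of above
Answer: D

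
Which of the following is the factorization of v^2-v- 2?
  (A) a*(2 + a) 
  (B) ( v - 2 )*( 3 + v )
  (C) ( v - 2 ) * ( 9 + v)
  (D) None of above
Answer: D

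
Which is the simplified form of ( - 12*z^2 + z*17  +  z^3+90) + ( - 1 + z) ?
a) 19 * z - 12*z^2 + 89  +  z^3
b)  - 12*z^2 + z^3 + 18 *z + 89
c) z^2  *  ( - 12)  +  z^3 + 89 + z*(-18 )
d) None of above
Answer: b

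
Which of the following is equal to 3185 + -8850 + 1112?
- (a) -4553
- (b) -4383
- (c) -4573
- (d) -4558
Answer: a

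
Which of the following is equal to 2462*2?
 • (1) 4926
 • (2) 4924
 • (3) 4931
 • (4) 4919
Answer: 2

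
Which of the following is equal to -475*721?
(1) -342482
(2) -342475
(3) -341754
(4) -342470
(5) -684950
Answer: 2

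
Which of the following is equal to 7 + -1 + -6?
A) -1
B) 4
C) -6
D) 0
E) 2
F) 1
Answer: D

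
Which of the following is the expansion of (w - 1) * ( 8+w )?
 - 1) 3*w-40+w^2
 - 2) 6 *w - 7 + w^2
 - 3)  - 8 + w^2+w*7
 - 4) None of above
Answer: 3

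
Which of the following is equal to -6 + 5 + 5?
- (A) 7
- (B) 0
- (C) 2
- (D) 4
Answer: D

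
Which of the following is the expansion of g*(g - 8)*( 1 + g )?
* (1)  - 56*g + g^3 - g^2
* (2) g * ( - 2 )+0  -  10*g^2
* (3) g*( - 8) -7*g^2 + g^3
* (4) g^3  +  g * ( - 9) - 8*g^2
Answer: 3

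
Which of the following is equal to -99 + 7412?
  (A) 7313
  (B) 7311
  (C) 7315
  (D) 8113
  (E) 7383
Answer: A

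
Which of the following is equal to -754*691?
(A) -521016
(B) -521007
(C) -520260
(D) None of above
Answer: D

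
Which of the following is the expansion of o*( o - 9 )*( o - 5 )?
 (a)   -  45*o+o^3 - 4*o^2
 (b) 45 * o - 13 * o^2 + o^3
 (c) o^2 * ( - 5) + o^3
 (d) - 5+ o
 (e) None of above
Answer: e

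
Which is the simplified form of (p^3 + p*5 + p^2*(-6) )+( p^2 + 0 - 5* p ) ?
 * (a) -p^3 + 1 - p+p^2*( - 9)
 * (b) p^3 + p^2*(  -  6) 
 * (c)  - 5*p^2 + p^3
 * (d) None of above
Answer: c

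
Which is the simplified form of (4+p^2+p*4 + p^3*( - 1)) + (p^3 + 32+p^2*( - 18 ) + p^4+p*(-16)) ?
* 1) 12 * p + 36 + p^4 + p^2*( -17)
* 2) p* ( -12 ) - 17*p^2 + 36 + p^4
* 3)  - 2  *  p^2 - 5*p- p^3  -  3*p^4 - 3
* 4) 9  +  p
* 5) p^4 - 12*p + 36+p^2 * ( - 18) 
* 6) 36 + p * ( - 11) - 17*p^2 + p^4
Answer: 2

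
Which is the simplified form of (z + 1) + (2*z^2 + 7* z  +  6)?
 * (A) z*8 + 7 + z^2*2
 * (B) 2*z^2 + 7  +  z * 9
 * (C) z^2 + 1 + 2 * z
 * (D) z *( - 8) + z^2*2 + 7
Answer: A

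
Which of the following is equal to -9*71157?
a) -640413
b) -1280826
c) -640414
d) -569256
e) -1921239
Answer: a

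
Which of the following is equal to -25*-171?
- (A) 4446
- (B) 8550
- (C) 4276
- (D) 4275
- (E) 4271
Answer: D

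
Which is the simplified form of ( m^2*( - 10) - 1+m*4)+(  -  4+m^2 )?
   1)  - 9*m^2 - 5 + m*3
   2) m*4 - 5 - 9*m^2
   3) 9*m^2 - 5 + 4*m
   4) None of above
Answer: 2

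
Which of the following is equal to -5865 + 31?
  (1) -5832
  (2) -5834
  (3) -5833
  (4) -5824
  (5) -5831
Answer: 2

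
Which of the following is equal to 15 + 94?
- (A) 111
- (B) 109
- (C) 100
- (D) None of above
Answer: B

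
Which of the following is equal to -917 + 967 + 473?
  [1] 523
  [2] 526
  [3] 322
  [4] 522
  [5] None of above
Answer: 1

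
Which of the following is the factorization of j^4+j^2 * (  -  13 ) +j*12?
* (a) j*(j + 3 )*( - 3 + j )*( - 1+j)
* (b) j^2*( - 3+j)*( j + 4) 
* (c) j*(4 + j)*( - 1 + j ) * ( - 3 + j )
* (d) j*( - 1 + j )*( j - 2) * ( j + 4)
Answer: c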